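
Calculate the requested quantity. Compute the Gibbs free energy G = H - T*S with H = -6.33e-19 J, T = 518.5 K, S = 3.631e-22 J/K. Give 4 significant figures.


Step 1: T*S = 518.5 * 3.631e-22 = 1.883e-19 J
Step 2: G = H - T*S = -6.33e-19 - 1.883e-19
Step 3: G = -8.213e-19 J

-8.213e-19


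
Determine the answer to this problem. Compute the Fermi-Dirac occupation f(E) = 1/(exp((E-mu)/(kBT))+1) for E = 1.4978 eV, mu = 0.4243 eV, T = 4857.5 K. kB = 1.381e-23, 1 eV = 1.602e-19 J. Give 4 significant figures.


Step 1: (E - mu) = 1.4978 - 0.4243 = 1.074 eV
Step 2: Convert: (E-mu)*eV = 1.72e-19 J
Step 3: x = (E-mu)*eV/(kB*T) = 2.564
Step 4: f = 1/(exp(2.564)+1) = 0.07152

0.07152


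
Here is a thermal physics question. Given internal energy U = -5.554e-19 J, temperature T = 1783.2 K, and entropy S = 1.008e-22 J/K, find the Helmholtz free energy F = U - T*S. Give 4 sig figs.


Step 1: T*S = 1783.2 * 1.008e-22 = 1.797e-19 J
Step 2: F = U - T*S = -5.554e-19 - 1.797e-19
Step 3: F = -7.351e-19 J

-7.351e-19


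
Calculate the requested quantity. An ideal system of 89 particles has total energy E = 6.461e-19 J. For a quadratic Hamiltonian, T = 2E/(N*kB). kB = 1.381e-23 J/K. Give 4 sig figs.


Step 1: Numerator = 2*E = 2*6.461e-19 = 1.292e-18 J
Step 2: Denominator = N*kB = 89*1.381e-23 = 1.229e-21
Step 3: T = 1.292e-18 / 1.229e-21 = 1051 K

1051


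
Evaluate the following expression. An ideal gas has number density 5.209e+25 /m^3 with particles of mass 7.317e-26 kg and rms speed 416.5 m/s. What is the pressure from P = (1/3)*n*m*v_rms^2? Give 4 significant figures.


Step 1: v_rms^2 = 416.5^2 = 1.735e+05
Step 2: n*m = 5.209e+25*7.317e-26 = 3.811
Step 3: P = (1/3)*3.811*1.735e+05 = 2.204e+05 Pa

2.204e+05


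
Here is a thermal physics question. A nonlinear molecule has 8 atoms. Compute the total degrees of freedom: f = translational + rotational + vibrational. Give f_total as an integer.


Step 1: Translational DOF = 3
Step 2: Rotational DOF (nonlinear) = 3
Step 3: Vibrational DOF = 3*8 - 6 = 18
Step 4: Total = 3 + 3 + 18 = 24

24


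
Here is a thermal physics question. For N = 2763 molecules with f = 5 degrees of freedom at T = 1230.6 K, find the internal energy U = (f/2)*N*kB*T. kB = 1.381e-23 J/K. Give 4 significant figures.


Step 1: f/2 = 5/2 = 2.5
Step 2: N*kB*T = 2763*1.381e-23*1230.6 = 4.696e-17
Step 3: U = 2.5 * 4.696e-17 = 1.174e-16 J

1.174e-16


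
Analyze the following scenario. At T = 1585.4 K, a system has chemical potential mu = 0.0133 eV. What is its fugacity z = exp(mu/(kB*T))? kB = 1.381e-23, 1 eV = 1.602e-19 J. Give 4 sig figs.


Step 1: Convert mu to Joules: 0.0133*1.602e-19 = 2.131e-21 J
Step 2: kB*T = 1.381e-23*1585.4 = 2.189e-20 J
Step 3: mu/(kB*T) = 0.09732
Step 4: z = exp(0.09732) = 1.102

1.102


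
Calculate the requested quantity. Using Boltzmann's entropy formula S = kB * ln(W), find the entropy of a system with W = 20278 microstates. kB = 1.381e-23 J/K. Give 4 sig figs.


Step 1: ln(W) = ln(20278) = 9.917
Step 2: S = kB * ln(W) = 1.381e-23 * 9.917
Step 3: S = 1.37e-22 J/K

1.37e-22


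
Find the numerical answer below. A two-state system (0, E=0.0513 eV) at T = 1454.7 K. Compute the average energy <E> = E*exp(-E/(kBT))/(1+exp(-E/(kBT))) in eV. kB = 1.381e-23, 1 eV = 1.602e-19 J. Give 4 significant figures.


Step 1: beta*E = 0.0513*1.602e-19/(1.381e-23*1454.7) = 0.4091
Step 2: exp(-beta*E) = 0.6643
Step 3: <E> = 0.0513*0.6643/(1+0.6643) = 0.02048 eV

0.02048


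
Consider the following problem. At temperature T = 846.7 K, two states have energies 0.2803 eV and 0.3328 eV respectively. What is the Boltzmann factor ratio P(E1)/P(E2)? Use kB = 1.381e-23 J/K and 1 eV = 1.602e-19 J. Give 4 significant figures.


Step 1: Compute energy difference dE = E1 - E2 = 0.2803 - 0.3328 = -0.0525 eV
Step 2: Convert to Joules: dE_J = -0.0525 * 1.602e-19 = -8.41e-21 J
Step 3: Compute exponent = -dE_J / (kB * T) = -(-8.41e-21) / (1.381e-23 * 846.7) = 0.7193
Step 4: P(E1)/P(E2) = exp(0.7193) = 2.053

2.053


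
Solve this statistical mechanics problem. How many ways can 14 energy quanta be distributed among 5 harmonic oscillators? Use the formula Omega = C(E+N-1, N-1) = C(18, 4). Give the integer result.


Step 1: Use binomial coefficient C(18, 4)
Step 2: Numerator = 18! / 14!
Step 3: Denominator = 4!
Step 4: Omega = 3060

3060


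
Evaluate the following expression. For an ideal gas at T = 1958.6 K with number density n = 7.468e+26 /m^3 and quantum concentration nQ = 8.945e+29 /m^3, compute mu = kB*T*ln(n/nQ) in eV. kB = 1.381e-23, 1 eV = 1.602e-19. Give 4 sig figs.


Step 1: n/nQ = 7.468e+26/8.945e+29 = 0.0008349
Step 2: ln(n/nQ) = -7.088
Step 3: mu = kB*T*ln(n/nQ) = 2.705e-20*-7.088 = -1.917e-19 J
Step 4: Convert to eV: -1.917e-19/1.602e-19 = -1.197 eV

-1.197


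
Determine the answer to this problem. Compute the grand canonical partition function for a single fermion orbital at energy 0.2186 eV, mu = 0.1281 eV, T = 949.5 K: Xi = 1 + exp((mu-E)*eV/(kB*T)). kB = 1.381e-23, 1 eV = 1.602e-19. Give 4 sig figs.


Step 1: (mu - E) = 0.1281 - 0.2186 = -0.0905 eV
Step 2: x = (mu-E)*eV/(kB*T) = -0.0905*1.602e-19/(1.381e-23*949.5) = -1.106
Step 3: exp(x) = 0.331
Step 4: Xi = 1 + 0.331 = 1.331

1.331


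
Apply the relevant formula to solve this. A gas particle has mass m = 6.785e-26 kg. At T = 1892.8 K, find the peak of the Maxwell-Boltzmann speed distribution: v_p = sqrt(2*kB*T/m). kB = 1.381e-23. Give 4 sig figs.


Step 1: Numerator = 2*kB*T = 2*1.381e-23*1892.8 = 5.228e-20
Step 2: Ratio = 5.228e-20 / 6.785e-26 = 7.705e+05
Step 3: v_p = sqrt(7.705e+05) = 877.8 m/s

877.8


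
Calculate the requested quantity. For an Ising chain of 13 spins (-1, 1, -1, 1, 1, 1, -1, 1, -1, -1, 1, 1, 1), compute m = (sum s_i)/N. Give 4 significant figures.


Step 1: Count up spins (+1): 8, down spins (-1): 5
Step 2: Total magnetization M = 8 - 5 = 3
Step 3: m = M/N = 3/13 = 0.2308

0.2308


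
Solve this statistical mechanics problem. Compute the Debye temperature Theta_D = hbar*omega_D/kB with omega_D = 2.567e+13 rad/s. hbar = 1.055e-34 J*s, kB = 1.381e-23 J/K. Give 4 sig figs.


Step 1: hbar*omega_D = 1.055e-34 * 2.567e+13 = 2.708e-21 J
Step 2: Theta_D = 2.708e-21 / 1.381e-23
Step 3: Theta_D = 196.1 K

196.1


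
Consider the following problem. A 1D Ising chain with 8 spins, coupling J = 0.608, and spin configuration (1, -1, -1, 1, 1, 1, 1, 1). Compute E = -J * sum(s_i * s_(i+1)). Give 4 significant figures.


Step 1: Nearest-neighbor products: -1, 1, -1, 1, 1, 1, 1
Step 2: Sum of products = 3
Step 3: E = -0.608 * 3 = -1.824

-1.824


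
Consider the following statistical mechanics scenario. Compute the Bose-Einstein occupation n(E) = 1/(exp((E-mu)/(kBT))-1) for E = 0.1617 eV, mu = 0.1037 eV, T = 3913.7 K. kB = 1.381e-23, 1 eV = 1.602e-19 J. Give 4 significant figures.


Step 1: (E - mu) = 0.058 eV
Step 2: x = (E-mu)*eV/(kB*T) = 0.058*1.602e-19/(1.381e-23*3913.7) = 0.1719
Step 3: exp(x) = 1.188
Step 4: n = 1/(exp(x)-1) = 5.331

5.331


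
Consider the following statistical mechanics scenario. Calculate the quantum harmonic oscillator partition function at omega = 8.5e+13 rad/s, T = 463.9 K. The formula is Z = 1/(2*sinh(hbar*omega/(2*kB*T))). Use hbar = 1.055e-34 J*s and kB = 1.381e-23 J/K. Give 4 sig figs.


Step 1: Compute x = hbar*omega/(kB*T) = 1.055e-34*8.5e+13/(1.381e-23*463.9) = 1.4
Step 2: x/2 = 0.6999
Step 3: sinh(x/2) = 0.7584
Step 4: Z = 1/(2*0.7584) = 0.6593

0.6593


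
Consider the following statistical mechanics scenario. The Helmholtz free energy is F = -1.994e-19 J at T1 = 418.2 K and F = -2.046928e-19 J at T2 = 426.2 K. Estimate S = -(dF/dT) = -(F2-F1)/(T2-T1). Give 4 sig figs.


Step 1: dF = F2 - F1 = -2.046928e-19 - (-1.994e-19) = -5.2928e-21 J
Step 2: dT = T2 - T1 = 426.2 - 418.2 = 8 K
Step 3: S = -dF/dT = -(-5.2928e-21)/8 = 6.616e-22 J/K

6.616e-22


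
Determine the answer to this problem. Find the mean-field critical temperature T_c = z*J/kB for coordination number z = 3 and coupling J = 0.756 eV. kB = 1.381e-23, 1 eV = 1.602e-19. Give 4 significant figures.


Step 1: z*J = 3*0.756 = 2.268 eV
Step 2: Convert to Joules: 2.268*1.602e-19 = 3.633e-19 J
Step 3: T_c = 3.633e-19 / 1.381e-23 = 2.631e+04 K

2.631e+04


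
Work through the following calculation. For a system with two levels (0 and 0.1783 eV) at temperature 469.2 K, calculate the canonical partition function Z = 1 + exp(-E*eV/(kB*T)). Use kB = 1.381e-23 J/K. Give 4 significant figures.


Step 1: Compute beta*E = E*eV/(kB*T) = 0.1783*1.602e-19/(1.381e-23*469.2) = 4.408
Step 2: exp(-beta*E) = exp(-4.408) = 0.01218
Step 3: Z = 1 + 0.01218 = 1.012

1.012


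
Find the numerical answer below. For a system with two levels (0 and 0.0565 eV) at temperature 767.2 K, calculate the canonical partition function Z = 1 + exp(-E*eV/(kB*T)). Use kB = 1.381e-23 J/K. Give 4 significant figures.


Step 1: Compute beta*E = E*eV/(kB*T) = 0.0565*1.602e-19/(1.381e-23*767.2) = 0.8543
Step 2: exp(-beta*E) = exp(-0.8543) = 0.4256
Step 3: Z = 1 + 0.4256 = 1.426

1.426


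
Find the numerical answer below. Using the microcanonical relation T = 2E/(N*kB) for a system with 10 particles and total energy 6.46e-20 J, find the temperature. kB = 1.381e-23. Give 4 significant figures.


Step 1: Numerator = 2*E = 2*6.46e-20 = 1.292e-19 J
Step 2: Denominator = N*kB = 10*1.381e-23 = 1.381e-22
Step 3: T = 1.292e-19 / 1.381e-22 = 935.6 K

935.6


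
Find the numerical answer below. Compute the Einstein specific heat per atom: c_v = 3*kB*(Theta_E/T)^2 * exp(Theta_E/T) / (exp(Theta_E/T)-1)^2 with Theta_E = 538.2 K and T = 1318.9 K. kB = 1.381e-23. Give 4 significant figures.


Step 1: x = Theta_E/T = 538.2/1318.9 = 0.4081
Step 2: x^2 = 0.1665
Step 3: exp(x) = 1.504
Step 4: c_v = 3*1.381e-23*0.1665*1.504/(1.504-1)^2 = 4.086e-23

4.086e-23


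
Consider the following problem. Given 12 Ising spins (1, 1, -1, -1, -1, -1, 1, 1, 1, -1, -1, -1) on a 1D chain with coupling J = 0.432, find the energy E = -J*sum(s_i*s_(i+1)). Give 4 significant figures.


Step 1: Nearest-neighbor products: 1, -1, 1, 1, 1, -1, 1, 1, -1, 1, 1
Step 2: Sum of products = 5
Step 3: E = -0.432 * 5 = -2.16

-2.16


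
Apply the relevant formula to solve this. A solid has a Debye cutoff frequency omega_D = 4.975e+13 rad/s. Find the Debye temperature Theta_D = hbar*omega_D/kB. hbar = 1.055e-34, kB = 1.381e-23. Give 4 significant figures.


Step 1: hbar*omega_D = 1.055e-34 * 4.975e+13 = 5.249e-21 J
Step 2: Theta_D = 5.249e-21 / 1.381e-23
Step 3: Theta_D = 380.1 K

380.1


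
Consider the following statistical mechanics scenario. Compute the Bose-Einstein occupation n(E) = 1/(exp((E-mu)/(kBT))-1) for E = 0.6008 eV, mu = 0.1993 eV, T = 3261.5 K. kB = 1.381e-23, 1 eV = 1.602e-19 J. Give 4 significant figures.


Step 1: (E - mu) = 0.4015 eV
Step 2: x = (E-mu)*eV/(kB*T) = 0.4015*1.602e-19/(1.381e-23*3261.5) = 1.428
Step 3: exp(x) = 4.17
Step 4: n = 1/(exp(x)-1) = 0.3154

0.3154


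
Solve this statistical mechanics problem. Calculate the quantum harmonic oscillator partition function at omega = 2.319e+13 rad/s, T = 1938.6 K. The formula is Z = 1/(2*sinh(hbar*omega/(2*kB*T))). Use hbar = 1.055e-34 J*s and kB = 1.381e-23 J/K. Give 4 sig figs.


Step 1: Compute x = hbar*omega/(kB*T) = 1.055e-34*2.319e+13/(1.381e-23*1938.6) = 0.09138
Step 2: x/2 = 0.04569
Step 3: sinh(x/2) = 0.04571
Step 4: Z = 1/(2*0.04571) = 10.94

10.94


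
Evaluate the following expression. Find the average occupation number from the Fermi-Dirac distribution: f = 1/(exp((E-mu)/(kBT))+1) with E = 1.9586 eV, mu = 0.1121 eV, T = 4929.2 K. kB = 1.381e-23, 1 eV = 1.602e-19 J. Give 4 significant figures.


Step 1: (E - mu) = 1.9586 - 0.1121 = 1.846 eV
Step 2: Convert: (E-mu)*eV = 2.958e-19 J
Step 3: x = (E-mu)*eV/(kB*T) = 4.346
Step 4: f = 1/(exp(4.346)+1) = 0.0128

0.0128


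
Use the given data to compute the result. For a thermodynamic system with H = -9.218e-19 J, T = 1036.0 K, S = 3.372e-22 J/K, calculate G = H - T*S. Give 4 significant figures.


Step 1: T*S = 1036.0 * 3.372e-22 = 3.493e-19 J
Step 2: G = H - T*S = -9.218e-19 - 3.493e-19
Step 3: G = -1.271e-18 J

-1.271e-18


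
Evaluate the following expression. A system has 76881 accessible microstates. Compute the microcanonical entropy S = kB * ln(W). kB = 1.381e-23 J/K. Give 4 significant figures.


Step 1: ln(W) = ln(76881) = 11.25
Step 2: S = kB * ln(W) = 1.381e-23 * 11.25
Step 3: S = 1.554e-22 J/K

1.554e-22


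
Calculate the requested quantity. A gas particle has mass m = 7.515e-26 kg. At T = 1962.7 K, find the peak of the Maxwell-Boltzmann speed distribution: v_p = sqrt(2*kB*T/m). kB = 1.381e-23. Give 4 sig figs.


Step 1: Numerator = 2*kB*T = 2*1.381e-23*1962.7 = 5.421e-20
Step 2: Ratio = 5.421e-20 / 7.515e-26 = 7.214e+05
Step 3: v_p = sqrt(7.214e+05) = 849.3 m/s

849.3


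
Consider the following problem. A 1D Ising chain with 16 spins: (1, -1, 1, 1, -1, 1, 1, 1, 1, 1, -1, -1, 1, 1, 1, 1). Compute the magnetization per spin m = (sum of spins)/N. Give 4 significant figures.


Step 1: Count up spins (+1): 12, down spins (-1): 4
Step 2: Total magnetization M = 12 - 4 = 8
Step 3: m = M/N = 8/16 = 0.5

0.5


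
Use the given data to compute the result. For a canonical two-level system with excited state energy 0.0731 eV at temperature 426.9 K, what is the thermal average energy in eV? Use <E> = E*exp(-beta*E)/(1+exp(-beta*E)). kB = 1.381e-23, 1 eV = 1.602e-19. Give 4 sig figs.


Step 1: beta*E = 0.0731*1.602e-19/(1.381e-23*426.9) = 1.986
Step 2: exp(-beta*E) = 0.1372
Step 3: <E> = 0.0731*0.1372/(1+0.1372) = 0.008819 eV

0.008819


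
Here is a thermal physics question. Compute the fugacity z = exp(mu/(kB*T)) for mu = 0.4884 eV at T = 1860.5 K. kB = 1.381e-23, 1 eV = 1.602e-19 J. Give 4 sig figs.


Step 1: Convert mu to Joules: 0.4884*1.602e-19 = 7.824e-20 J
Step 2: kB*T = 1.381e-23*1860.5 = 2.569e-20 J
Step 3: mu/(kB*T) = 3.045
Step 4: z = exp(3.045) = 21.01

21.01


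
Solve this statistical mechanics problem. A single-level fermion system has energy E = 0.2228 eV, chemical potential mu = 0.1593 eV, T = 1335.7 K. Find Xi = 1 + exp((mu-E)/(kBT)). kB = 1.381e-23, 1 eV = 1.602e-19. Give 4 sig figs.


Step 1: (mu - E) = 0.1593 - 0.2228 = -0.0635 eV
Step 2: x = (mu-E)*eV/(kB*T) = -0.0635*1.602e-19/(1.381e-23*1335.7) = -0.5515
Step 3: exp(x) = 0.5761
Step 4: Xi = 1 + 0.5761 = 1.576

1.576


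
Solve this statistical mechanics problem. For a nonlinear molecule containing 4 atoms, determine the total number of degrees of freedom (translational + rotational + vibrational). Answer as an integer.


Step 1: Translational DOF = 3
Step 2: Rotational DOF (nonlinear) = 3
Step 3: Vibrational DOF = 3*4 - 6 = 6
Step 4: Total = 3 + 3 + 6 = 12

12


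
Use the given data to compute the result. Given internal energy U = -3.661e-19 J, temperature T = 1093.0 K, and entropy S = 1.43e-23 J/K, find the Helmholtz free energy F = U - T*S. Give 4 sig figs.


Step 1: T*S = 1093.0 * 1.43e-23 = 1.563e-20 J
Step 2: F = U - T*S = -3.661e-19 - 1.563e-20
Step 3: F = -3.817e-19 J

-3.817e-19


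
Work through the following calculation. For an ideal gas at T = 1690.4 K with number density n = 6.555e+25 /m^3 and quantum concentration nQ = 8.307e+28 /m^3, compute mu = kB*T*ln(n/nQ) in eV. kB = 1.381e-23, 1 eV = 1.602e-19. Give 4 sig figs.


Step 1: n/nQ = 6.555e+25/8.307e+28 = 0.0007891
Step 2: ln(n/nQ) = -7.145
Step 3: mu = kB*T*ln(n/nQ) = 2.334e-20*-7.145 = -1.668e-19 J
Step 4: Convert to eV: -1.668e-19/1.602e-19 = -1.041 eV

-1.041


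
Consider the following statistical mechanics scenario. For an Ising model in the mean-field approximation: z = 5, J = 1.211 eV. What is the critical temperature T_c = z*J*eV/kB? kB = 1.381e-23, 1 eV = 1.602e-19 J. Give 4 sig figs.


Step 1: z*J = 5*1.211 = 6.055 eV
Step 2: Convert to Joules: 6.055*1.602e-19 = 9.7e-19 J
Step 3: T_c = 9.7e-19 / 1.381e-23 = 7.024e+04 K

7.024e+04


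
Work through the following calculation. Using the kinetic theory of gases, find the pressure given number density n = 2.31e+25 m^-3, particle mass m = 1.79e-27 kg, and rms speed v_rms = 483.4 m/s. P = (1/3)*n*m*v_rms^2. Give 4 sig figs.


Step 1: v_rms^2 = 483.4^2 = 2.337e+05
Step 2: n*m = 2.31e+25*1.79e-27 = 0.04135
Step 3: P = (1/3)*0.04135*2.337e+05 = 3221 Pa

3221


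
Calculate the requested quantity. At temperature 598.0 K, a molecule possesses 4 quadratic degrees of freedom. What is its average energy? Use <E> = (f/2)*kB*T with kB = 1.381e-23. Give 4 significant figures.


Step 1: f/2 = 4/2 = 2
Step 2: kB*T = 1.381e-23 * 598.0 = 8.258e-21
Step 3: <E> = 2 * 8.258e-21 = 1.652e-20 J

1.652e-20


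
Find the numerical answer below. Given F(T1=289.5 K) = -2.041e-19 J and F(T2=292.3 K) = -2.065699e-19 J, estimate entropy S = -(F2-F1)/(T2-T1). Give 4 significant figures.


Step 1: dF = F2 - F1 = -2.065699e-19 - (-2.041e-19) = -2.4699e-21 J
Step 2: dT = T2 - T1 = 292.3 - 289.5 = 2.8 K
Step 3: S = -dF/dT = -(-2.4699e-21)/2.8 = 8.821e-22 J/K

8.821e-22


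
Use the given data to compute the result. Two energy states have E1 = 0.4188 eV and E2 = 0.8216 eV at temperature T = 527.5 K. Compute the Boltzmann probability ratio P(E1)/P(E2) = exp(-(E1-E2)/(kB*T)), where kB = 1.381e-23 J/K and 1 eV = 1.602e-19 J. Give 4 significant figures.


Step 1: Compute energy difference dE = E1 - E2 = 0.4188 - 0.8216 = -0.4028 eV
Step 2: Convert to Joules: dE_J = -0.4028 * 1.602e-19 = -6.453e-20 J
Step 3: Compute exponent = -dE_J / (kB * T) = -(-6.453e-20) / (1.381e-23 * 527.5) = 8.858
Step 4: P(E1)/P(E2) = exp(8.858) = 7030

7030


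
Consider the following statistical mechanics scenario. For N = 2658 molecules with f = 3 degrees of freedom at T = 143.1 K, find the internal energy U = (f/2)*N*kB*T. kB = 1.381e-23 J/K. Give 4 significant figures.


Step 1: f/2 = 3/2 = 1.5
Step 2: N*kB*T = 2658*1.381e-23*143.1 = 5.253e-18
Step 3: U = 1.5 * 5.253e-18 = 7.879e-18 J

7.879e-18


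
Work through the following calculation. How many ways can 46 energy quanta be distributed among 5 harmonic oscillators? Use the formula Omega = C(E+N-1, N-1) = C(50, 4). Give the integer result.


Step 1: Use binomial coefficient C(50, 4)
Step 2: Numerator = 50! / 46!
Step 3: Denominator = 4!
Step 4: Omega = 230300

230300


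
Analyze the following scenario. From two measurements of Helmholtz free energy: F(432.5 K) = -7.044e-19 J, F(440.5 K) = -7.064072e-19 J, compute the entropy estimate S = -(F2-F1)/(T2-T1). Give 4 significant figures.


Step 1: dF = F2 - F1 = -7.064072e-19 - (-7.044e-19) = -2.0072e-21 J
Step 2: dT = T2 - T1 = 440.5 - 432.5 = 8 K
Step 3: S = -dF/dT = -(-2.0072e-21)/8 = 2.509e-22 J/K

2.509e-22


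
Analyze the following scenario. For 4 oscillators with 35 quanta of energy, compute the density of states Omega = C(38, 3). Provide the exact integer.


Step 1: Use binomial coefficient C(38, 3)
Step 2: Numerator = 38! / 35!
Step 3: Denominator = 3!
Step 4: Omega = 8436

8436


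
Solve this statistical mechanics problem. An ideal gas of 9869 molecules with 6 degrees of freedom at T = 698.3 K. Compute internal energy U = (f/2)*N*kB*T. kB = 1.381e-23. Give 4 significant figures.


Step 1: f/2 = 6/2 = 3.0
Step 2: N*kB*T = 9869*1.381e-23*698.3 = 9.517e-17
Step 3: U = 3.0 * 9.517e-17 = 2.855e-16 J

2.855e-16


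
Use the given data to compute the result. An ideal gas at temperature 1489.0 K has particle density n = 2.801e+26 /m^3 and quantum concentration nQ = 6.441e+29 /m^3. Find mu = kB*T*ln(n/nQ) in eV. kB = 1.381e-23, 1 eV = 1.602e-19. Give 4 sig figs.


Step 1: n/nQ = 2.801e+26/6.441e+29 = 0.0004349
Step 2: ln(n/nQ) = -7.74
Step 3: mu = kB*T*ln(n/nQ) = 2.056e-20*-7.74 = -1.592e-19 J
Step 4: Convert to eV: -1.592e-19/1.602e-19 = -0.9936 eV

-0.9936


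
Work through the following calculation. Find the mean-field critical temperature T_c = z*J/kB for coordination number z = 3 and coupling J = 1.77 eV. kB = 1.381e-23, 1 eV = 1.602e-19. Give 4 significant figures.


Step 1: z*J = 3*1.77 = 5.31 eV
Step 2: Convert to Joules: 5.31*1.602e-19 = 8.507e-19 J
Step 3: T_c = 8.507e-19 / 1.381e-23 = 6.16e+04 K

6.16e+04


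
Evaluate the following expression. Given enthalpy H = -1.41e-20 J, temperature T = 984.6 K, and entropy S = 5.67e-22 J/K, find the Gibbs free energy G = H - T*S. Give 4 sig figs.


Step 1: T*S = 984.6 * 5.67e-22 = 5.583e-19 J
Step 2: G = H - T*S = -1.41e-20 - 5.583e-19
Step 3: G = -5.724e-19 J

-5.724e-19


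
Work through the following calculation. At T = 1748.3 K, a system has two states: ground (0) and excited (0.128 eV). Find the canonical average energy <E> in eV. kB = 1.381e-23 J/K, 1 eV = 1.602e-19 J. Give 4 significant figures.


Step 1: beta*E = 0.128*1.602e-19/(1.381e-23*1748.3) = 0.8493
Step 2: exp(-beta*E) = 0.4277
Step 3: <E> = 0.128*0.4277/(1+0.4277) = 0.03835 eV

0.03835


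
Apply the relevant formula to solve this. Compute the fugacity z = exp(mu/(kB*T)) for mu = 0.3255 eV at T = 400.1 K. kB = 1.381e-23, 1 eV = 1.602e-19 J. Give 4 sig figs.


Step 1: Convert mu to Joules: 0.3255*1.602e-19 = 5.215e-20 J
Step 2: kB*T = 1.381e-23*400.1 = 5.525e-21 J
Step 3: mu/(kB*T) = 9.437
Step 4: z = exp(9.437) = 1.255e+04

1.255e+04


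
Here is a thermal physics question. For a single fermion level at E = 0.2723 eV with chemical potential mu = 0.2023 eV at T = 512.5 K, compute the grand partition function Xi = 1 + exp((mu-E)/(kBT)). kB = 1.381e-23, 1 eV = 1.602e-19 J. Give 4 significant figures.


Step 1: (mu - E) = 0.2023 - 0.2723 = -0.07 eV
Step 2: x = (mu-E)*eV/(kB*T) = -0.07*1.602e-19/(1.381e-23*512.5) = -1.584
Step 3: exp(x) = 0.2051
Step 4: Xi = 1 + 0.2051 = 1.205

1.205


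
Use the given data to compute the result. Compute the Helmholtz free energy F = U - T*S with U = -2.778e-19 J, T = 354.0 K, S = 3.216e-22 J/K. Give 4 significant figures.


Step 1: T*S = 354.0 * 3.216e-22 = 1.138e-19 J
Step 2: F = U - T*S = -2.778e-19 - 1.138e-19
Step 3: F = -3.916e-19 J

-3.916e-19


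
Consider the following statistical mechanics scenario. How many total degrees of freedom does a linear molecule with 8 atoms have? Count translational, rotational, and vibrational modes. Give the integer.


Step 1: Translational DOF = 3
Step 2: Rotational DOF (linear) = 2
Step 3: Vibrational DOF = 3*8 - 5 = 19
Step 4: Total = 3 + 2 + 19 = 24

24


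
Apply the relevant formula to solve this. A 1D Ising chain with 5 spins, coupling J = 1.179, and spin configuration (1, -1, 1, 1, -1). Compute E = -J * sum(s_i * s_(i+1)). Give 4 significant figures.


Step 1: Nearest-neighbor products: -1, -1, 1, -1
Step 2: Sum of products = -2
Step 3: E = -1.179 * -2 = 2.358

2.358


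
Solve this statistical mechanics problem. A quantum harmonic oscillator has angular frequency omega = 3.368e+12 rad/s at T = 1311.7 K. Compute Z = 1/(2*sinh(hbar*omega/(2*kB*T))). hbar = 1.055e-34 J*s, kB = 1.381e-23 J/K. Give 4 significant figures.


Step 1: Compute x = hbar*omega/(kB*T) = 1.055e-34*3.368e+12/(1.381e-23*1311.7) = 0.01962
Step 2: x/2 = 0.009808
Step 3: sinh(x/2) = 0.009808
Step 4: Z = 1/(2*0.009808) = 50.98

50.98


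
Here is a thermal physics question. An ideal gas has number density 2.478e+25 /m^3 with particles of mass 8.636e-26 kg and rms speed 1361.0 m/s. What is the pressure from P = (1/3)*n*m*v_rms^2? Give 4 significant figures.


Step 1: v_rms^2 = 1361.0^2 = 1.852e+06
Step 2: n*m = 2.478e+25*8.636e-26 = 2.14
Step 3: P = (1/3)*2.14*1.852e+06 = 1.321e+06 Pa

1.321e+06


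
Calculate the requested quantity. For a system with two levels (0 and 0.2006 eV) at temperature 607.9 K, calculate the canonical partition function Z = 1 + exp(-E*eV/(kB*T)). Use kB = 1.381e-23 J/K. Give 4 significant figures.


Step 1: Compute beta*E = E*eV/(kB*T) = 0.2006*1.602e-19/(1.381e-23*607.9) = 3.828
Step 2: exp(-beta*E) = exp(-3.828) = 0.02175
Step 3: Z = 1 + 0.02175 = 1.022

1.022


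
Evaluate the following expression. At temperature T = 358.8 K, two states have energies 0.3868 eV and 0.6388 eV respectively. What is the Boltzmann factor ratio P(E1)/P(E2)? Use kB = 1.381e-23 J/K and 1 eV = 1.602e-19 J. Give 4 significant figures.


Step 1: Compute energy difference dE = E1 - E2 = 0.3868 - 0.6388 = -0.252 eV
Step 2: Convert to Joules: dE_J = -0.252 * 1.602e-19 = -4.037e-20 J
Step 3: Compute exponent = -dE_J / (kB * T) = -(-4.037e-20) / (1.381e-23 * 358.8) = 8.147
Step 4: P(E1)/P(E2) = exp(8.147) = 3454

3454


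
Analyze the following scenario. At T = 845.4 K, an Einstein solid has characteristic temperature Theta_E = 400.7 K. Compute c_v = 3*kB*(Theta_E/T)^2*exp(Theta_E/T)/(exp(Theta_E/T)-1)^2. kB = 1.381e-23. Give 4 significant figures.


Step 1: x = Theta_E/T = 400.7/845.4 = 0.474
Step 2: x^2 = 0.2247
Step 3: exp(x) = 1.606
Step 4: c_v = 3*1.381e-23*0.2247*1.606/(1.606-1)^2 = 4.066e-23

4.066e-23


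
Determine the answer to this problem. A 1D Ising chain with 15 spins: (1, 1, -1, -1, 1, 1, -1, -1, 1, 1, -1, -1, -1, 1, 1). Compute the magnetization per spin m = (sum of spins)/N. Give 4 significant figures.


Step 1: Count up spins (+1): 8, down spins (-1): 7
Step 2: Total magnetization M = 8 - 7 = 1
Step 3: m = M/N = 1/15 = 0.06667

0.06667


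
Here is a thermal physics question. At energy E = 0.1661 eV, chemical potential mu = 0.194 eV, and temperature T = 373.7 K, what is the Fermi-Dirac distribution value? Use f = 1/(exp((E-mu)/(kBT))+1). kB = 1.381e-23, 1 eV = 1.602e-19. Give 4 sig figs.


Step 1: (E - mu) = 0.1661 - 0.194 = -0.0279 eV
Step 2: Convert: (E-mu)*eV = -4.47e-21 J
Step 3: x = (E-mu)*eV/(kB*T) = -0.8661
Step 4: f = 1/(exp(-0.8661)+1) = 0.7039

0.7039


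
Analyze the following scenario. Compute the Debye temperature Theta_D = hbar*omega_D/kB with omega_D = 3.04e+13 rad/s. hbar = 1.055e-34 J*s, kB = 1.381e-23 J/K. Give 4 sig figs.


Step 1: hbar*omega_D = 1.055e-34 * 3.04e+13 = 3.207e-21 J
Step 2: Theta_D = 3.207e-21 / 1.381e-23
Step 3: Theta_D = 232.2 K

232.2


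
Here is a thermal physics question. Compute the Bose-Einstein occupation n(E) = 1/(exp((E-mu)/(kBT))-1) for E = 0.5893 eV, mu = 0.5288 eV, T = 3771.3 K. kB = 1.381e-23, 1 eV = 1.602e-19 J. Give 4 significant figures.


Step 1: (E - mu) = 0.0605 eV
Step 2: x = (E-mu)*eV/(kB*T) = 0.0605*1.602e-19/(1.381e-23*3771.3) = 0.1861
Step 3: exp(x) = 1.205
Step 4: n = 1/(exp(x)-1) = 4.889

4.889


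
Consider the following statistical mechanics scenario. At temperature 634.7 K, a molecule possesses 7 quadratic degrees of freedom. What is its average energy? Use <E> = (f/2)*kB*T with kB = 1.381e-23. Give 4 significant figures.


Step 1: f/2 = 7/2 = 3.5
Step 2: kB*T = 1.381e-23 * 634.7 = 8.765e-21
Step 3: <E> = 3.5 * 8.765e-21 = 3.068e-20 J

3.068e-20


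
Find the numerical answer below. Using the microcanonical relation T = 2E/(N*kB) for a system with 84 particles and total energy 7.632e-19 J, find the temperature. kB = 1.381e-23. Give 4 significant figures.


Step 1: Numerator = 2*E = 2*7.632e-19 = 1.526e-18 J
Step 2: Denominator = N*kB = 84*1.381e-23 = 1.16e-21
Step 3: T = 1.526e-18 / 1.16e-21 = 1316 K

1316


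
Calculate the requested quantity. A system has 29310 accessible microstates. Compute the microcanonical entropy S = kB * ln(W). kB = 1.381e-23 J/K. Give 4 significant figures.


Step 1: ln(W) = ln(29310) = 10.29
Step 2: S = kB * ln(W) = 1.381e-23 * 10.29
Step 3: S = 1.42e-22 J/K

1.42e-22


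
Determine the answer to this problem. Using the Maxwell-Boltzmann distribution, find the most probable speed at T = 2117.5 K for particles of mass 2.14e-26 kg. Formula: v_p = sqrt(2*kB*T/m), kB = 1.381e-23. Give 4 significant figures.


Step 1: Numerator = 2*kB*T = 2*1.381e-23*2117.5 = 5.849e-20
Step 2: Ratio = 5.849e-20 / 2.14e-26 = 2.733e+06
Step 3: v_p = sqrt(2.733e+06) = 1653 m/s

1653


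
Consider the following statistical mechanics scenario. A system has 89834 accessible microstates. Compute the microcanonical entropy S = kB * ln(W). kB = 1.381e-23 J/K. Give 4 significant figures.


Step 1: ln(W) = ln(89834) = 11.41
Step 2: S = kB * ln(W) = 1.381e-23 * 11.41
Step 3: S = 1.575e-22 J/K

1.575e-22


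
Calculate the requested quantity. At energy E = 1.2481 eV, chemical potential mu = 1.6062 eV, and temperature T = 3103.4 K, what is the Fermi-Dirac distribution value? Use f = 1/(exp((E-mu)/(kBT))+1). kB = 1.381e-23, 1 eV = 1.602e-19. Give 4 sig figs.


Step 1: (E - mu) = 1.2481 - 1.6062 = -0.3581 eV
Step 2: Convert: (E-mu)*eV = -5.737e-20 J
Step 3: x = (E-mu)*eV/(kB*T) = -1.339
Step 4: f = 1/(exp(-1.339)+1) = 0.7923

0.7923


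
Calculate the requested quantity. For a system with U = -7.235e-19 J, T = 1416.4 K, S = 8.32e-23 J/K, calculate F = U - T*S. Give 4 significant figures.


Step 1: T*S = 1416.4 * 8.32e-23 = 1.178e-19 J
Step 2: F = U - T*S = -7.235e-19 - 1.178e-19
Step 3: F = -8.413e-19 J

-8.413e-19


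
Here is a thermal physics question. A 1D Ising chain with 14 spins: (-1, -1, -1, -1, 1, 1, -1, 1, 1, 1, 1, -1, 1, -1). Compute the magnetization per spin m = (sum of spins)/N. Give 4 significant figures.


Step 1: Count up spins (+1): 7, down spins (-1): 7
Step 2: Total magnetization M = 7 - 7 = 0
Step 3: m = M/N = 0/14 = 0

0


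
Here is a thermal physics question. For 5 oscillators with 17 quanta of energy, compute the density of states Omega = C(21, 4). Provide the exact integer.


Step 1: Use binomial coefficient C(21, 4)
Step 2: Numerator = 21! / 17!
Step 3: Denominator = 4!
Step 4: Omega = 5985

5985


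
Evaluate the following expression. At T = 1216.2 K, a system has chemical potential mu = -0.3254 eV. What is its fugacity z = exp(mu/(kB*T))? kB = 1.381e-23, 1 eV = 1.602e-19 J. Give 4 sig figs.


Step 1: Convert mu to Joules: -0.3254*1.602e-19 = -5.213e-20 J
Step 2: kB*T = 1.381e-23*1216.2 = 1.68e-20 J
Step 3: mu/(kB*T) = -3.104
Step 4: z = exp(-3.104) = 0.04488

0.04488


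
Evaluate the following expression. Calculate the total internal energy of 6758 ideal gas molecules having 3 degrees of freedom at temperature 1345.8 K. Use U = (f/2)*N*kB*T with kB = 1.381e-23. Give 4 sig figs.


Step 1: f/2 = 3/2 = 1.5
Step 2: N*kB*T = 6758*1.381e-23*1345.8 = 1.256e-16
Step 3: U = 1.5 * 1.256e-16 = 1.884e-16 J

1.884e-16


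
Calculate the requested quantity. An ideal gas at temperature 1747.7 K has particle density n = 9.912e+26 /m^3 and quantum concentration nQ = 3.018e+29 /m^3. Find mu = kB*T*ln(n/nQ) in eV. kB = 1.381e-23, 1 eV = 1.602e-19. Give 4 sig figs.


Step 1: n/nQ = 9.912e+26/3.018e+29 = 0.003284
Step 2: ln(n/nQ) = -5.719
Step 3: mu = kB*T*ln(n/nQ) = 2.414e-20*-5.719 = -1.38e-19 J
Step 4: Convert to eV: -1.38e-19/1.602e-19 = -0.8616 eV

-0.8616


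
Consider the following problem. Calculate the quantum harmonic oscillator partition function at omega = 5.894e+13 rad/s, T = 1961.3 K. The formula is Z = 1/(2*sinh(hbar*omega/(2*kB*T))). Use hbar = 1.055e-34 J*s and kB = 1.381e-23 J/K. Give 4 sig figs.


Step 1: Compute x = hbar*omega/(kB*T) = 1.055e-34*5.894e+13/(1.381e-23*1961.3) = 0.2296
Step 2: x/2 = 0.1148
Step 3: sinh(x/2) = 0.115
Step 4: Z = 1/(2*0.115) = 4.346

4.346


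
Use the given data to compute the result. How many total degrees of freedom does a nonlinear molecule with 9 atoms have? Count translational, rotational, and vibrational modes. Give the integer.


Step 1: Translational DOF = 3
Step 2: Rotational DOF (nonlinear) = 3
Step 3: Vibrational DOF = 3*9 - 6 = 21
Step 4: Total = 3 + 3 + 21 = 27

27


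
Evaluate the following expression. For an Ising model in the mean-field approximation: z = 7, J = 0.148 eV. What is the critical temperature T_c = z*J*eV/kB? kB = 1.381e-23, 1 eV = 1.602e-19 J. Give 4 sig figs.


Step 1: z*J = 7*0.148 = 1.036 eV
Step 2: Convert to Joules: 1.036*1.602e-19 = 1.66e-19 J
Step 3: T_c = 1.66e-19 / 1.381e-23 = 1.202e+04 K

1.202e+04


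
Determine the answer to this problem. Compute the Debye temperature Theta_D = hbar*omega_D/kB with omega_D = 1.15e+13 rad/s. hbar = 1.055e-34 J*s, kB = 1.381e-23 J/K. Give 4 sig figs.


Step 1: hbar*omega_D = 1.055e-34 * 1.15e+13 = 1.213e-21 J
Step 2: Theta_D = 1.213e-21 / 1.381e-23
Step 3: Theta_D = 87.85 K

87.85


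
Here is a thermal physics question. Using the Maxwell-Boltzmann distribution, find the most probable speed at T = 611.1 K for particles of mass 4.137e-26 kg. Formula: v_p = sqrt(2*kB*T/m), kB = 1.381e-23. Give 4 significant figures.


Step 1: Numerator = 2*kB*T = 2*1.381e-23*611.1 = 1.688e-20
Step 2: Ratio = 1.688e-20 / 4.137e-26 = 4.08e+05
Step 3: v_p = sqrt(4.08e+05) = 638.7 m/s

638.7


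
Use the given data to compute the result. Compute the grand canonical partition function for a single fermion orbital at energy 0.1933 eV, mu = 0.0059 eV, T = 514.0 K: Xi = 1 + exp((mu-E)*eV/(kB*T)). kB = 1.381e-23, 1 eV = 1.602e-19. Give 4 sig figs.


Step 1: (mu - E) = 0.0059 - 0.1933 = -0.1874 eV
Step 2: x = (mu-E)*eV/(kB*T) = -0.1874*1.602e-19/(1.381e-23*514.0) = -4.229
Step 3: exp(x) = 0.01456
Step 4: Xi = 1 + 0.01456 = 1.015

1.015


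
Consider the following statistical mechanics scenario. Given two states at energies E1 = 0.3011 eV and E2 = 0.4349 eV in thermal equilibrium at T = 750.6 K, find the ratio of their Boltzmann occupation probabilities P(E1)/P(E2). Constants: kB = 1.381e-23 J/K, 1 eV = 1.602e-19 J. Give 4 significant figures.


Step 1: Compute energy difference dE = E1 - E2 = 0.3011 - 0.4349 = -0.1338 eV
Step 2: Convert to Joules: dE_J = -0.1338 * 1.602e-19 = -2.143e-20 J
Step 3: Compute exponent = -dE_J / (kB * T) = -(-2.143e-20) / (1.381e-23 * 750.6) = 2.068
Step 4: P(E1)/P(E2) = exp(2.068) = 7.908

7.908


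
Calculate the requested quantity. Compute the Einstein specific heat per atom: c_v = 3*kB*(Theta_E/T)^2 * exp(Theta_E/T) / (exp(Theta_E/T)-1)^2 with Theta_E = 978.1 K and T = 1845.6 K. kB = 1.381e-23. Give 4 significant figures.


Step 1: x = Theta_E/T = 978.1/1845.6 = 0.53
Step 2: x^2 = 0.2809
Step 3: exp(x) = 1.699
Step 4: c_v = 3*1.381e-23*0.2809*1.699/(1.699-1)^2 = 4.047e-23

4.047e-23


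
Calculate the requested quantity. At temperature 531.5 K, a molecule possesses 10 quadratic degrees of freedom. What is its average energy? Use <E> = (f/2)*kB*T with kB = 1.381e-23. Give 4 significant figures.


Step 1: f/2 = 10/2 = 5
Step 2: kB*T = 1.381e-23 * 531.5 = 7.34e-21
Step 3: <E> = 5 * 7.34e-21 = 3.67e-20 J

3.67e-20


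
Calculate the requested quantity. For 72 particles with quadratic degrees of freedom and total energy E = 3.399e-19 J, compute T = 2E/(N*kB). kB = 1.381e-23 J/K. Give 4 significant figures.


Step 1: Numerator = 2*E = 2*3.399e-19 = 6.798e-19 J
Step 2: Denominator = N*kB = 72*1.381e-23 = 9.943e-22
Step 3: T = 6.798e-19 / 9.943e-22 = 683.7 K

683.7


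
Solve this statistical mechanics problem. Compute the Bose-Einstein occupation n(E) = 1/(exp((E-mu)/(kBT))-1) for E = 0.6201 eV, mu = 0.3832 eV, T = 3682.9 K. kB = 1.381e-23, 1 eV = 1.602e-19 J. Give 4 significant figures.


Step 1: (E - mu) = 0.2369 eV
Step 2: x = (E-mu)*eV/(kB*T) = 0.2369*1.602e-19/(1.381e-23*3682.9) = 0.7462
Step 3: exp(x) = 2.109
Step 4: n = 1/(exp(x)-1) = 0.9018

0.9018


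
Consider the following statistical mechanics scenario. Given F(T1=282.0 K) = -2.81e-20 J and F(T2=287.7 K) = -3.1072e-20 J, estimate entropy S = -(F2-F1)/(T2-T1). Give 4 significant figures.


Step 1: dF = F2 - F1 = -3.1072e-20 - (-2.81e-20) = -2.972e-21 J
Step 2: dT = T2 - T1 = 287.7 - 282.0 = 5.7 K
Step 3: S = -dF/dT = -(-2.972e-21)/5.7 = 5.214e-22 J/K

5.214e-22


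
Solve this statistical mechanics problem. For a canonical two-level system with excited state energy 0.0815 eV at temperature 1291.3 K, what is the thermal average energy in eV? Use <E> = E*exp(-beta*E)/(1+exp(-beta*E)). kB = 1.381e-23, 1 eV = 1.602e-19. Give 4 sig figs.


Step 1: beta*E = 0.0815*1.602e-19/(1.381e-23*1291.3) = 0.7321
Step 2: exp(-beta*E) = 0.4809
Step 3: <E> = 0.0815*0.4809/(1+0.4809) = 0.02646 eV

0.02646


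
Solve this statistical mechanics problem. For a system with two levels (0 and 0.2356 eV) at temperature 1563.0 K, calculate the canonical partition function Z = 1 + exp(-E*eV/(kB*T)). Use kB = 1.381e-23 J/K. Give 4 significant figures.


Step 1: Compute beta*E = E*eV/(kB*T) = 0.2356*1.602e-19/(1.381e-23*1563.0) = 1.749
Step 2: exp(-beta*E) = exp(-1.749) = 0.174
Step 3: Z = 1 + 0.174 = 1.174

1.174


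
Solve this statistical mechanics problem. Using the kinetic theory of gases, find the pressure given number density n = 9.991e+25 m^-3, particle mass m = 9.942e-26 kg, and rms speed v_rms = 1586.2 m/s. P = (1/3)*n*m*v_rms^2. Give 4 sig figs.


Step 1: v_rms^2 = 1586.2^2 = 2.516e+06
Step 2: n*m = 9.991e+25*9.942e-26 = 9.933
Step 3: P = (1/3)*9.933*2.516e+06 = 8.331e+06 Pa

8.331e+06


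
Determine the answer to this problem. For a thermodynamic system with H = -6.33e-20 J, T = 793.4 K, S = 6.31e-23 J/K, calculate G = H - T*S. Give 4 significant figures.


Step 1: T*S = 793.4 * 6.31e-23 = 5.006e-20 J
Step 2: G = H - T*S = -6.33e-20 - 5.006e-20
Step 3: G = -1.134e-19 J

-1.134e-19


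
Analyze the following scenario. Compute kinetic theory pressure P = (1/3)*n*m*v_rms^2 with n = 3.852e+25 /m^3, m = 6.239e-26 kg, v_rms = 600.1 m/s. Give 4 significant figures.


Step 1: v_rms^2 = 600.1^2 = 3.601e+05
Step 2: n*m = 3.852e+25*6.239e-26 = 2.403
Step 3: P = (1/3)*2.403*3.601e+05 = 2.885e+05 Pa

2.885e+05


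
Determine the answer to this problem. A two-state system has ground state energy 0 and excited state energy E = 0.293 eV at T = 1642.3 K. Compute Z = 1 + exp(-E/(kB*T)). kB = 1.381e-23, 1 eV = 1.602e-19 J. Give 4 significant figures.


Step 1: Compute beta*E = E*eV/(kB*T) = 0.293*1.602e-19/(1.381e-23*1642.3) = 2.07
Step 2: exp(-beta*E) = exp(-2.07) = 0.1262
Step 3: Z = 1 + 0.1262 = 1.126

1.126


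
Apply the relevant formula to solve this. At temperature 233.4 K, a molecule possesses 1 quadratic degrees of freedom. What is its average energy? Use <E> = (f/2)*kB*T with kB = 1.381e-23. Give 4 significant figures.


Step 1: f/2 = 1/2 = 0.5
Step 2: kB*T = 1.381e-23 * 233.4 = 3.223e-21
Step 3: <E> = 0.5 * 3.223e-21 = 1.612e-21 J

1.612e-21


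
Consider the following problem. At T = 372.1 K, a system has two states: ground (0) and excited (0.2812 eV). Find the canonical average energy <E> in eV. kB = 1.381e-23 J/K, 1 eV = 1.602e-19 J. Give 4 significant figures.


Step 1: beta*E = 0.2812*1.602e-19/(1.381e-23*372.1) = 8.766
Step 2: exp(-beta*E) = 0.0001559
Step 3: <E> = 0.2812*0.0001559/(1+0.0001559) = 4.382e-05 eV

4.382e-05


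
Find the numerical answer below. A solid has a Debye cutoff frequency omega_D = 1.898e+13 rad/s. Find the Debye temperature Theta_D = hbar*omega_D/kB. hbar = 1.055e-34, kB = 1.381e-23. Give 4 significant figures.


Step 1: hbar*omega_D = 1.055e-34 * 1.898e+13 = 2.002e-21 J
Step 2: Theta_D = 2.002e-21 / 1.381e-23
Step 3: Theta_D = 145 K

145


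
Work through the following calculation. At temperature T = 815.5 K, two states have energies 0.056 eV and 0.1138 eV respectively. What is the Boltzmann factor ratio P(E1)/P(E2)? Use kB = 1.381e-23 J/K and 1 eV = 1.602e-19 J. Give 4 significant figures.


Step 1: Compute energy difference dE = E1 - E2 = 0.056 - 0.1138 = -0.0578 eV
Step 2: Convert to Joules: dE_J = -0.0578 * 1.602e-19 = -9.26e-21 J
Step 3: Compute exponent = -dE_J / (kB * T) = -(-9.26e-21) / (1.381e-23 * 815.5) = 0.8222
Step 4: P(E1)/P(E2) = exp(0.8222) = 2.275

2.275


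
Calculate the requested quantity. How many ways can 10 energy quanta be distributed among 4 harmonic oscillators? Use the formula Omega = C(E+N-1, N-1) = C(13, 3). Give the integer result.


Step 1: Use binomial coefficient C(13, 3)
Step 2: Numerator = 13! / 10!
Step 3: Denominator = 3!
Step 4: Omega = 286

286


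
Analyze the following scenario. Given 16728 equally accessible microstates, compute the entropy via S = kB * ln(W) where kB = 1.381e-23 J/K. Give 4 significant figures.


Step 1: ln(W) = ln(16728) = 9.725
Step 2: S = kB * ln(W) = 1.381e-23 * 9.725
Step 3: S = 1.343e-22 J/K

1.343e-22


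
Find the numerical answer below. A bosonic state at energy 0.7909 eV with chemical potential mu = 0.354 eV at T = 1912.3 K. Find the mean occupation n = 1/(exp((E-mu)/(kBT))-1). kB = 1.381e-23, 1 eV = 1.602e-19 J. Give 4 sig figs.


Step 1: (E - mu) = 0.4369 eV
Step 2: x = (E-mu)*eV/(kB*T) = 0.4369*1.602e-19/(1.381e-23*1912.3) = 2.65
Step 3: exp(x) = 14.16
Step 4: n = 1/(exp(x)-1) = 0.076

0.076
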